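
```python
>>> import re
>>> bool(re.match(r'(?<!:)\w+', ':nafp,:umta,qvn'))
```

The negative lookaround is zero-width — it rules out positions where the adjacent text would match, without consuming anything.
With `match`, the pattern is implicitly anchored at the beginning.
Here the pattern fails at index 0, so the call returns None, and `bool(None)` is False.

False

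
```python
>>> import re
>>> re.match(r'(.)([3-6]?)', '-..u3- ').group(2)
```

''

The pattern matches any character (captured); then optionally a character in [3-6] (captured).
`match` is anchored at position 0; if the pattern doesn't fit there, it returns None.
The match spans [0:1] → '-'.
Captured: group 1 = '-', group 2 = ''.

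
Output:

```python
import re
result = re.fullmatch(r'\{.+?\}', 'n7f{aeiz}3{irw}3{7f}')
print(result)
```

None

`re.fullmatch` is like wrapping the pattern in `^…$` (in single-line mode).
Here the pattern can't cover the whole string, so the call returns None.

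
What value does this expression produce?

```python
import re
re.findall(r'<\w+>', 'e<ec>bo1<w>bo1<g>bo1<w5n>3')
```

Scanning left to right: at [1:5] → '<ec>'; at [8:11] → '<w>'; at [14:17] → '<g>'; at [20:25] → '<w5n>'.
Since nothing is captured, `findall` lists the 4 matched substrings directly.

['<ec>', '<w>', '<g>', '<w5n>']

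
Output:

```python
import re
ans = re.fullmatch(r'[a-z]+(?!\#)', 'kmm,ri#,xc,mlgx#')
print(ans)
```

None

For `fullmatch`, every character of the input must be accounted for by the pattern.
Here the pattern can't cover the whole string, so the call returns None.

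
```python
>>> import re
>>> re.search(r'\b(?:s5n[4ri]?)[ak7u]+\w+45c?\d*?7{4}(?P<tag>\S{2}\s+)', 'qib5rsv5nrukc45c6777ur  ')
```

None

Here the pattern never matches, so the call returns None.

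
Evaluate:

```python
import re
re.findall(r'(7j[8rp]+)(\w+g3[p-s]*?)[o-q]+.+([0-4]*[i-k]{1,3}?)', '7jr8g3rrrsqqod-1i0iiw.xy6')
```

[('7jr', '8g3rrrs', 'i')]

This matches the literal '7j', then one or more of one of [8rp] (captured); then one or more of a word character, then the literal 'g3', then zero or more of a character in [p-s] (lazy) (captured); then one or more of a character in [o-q], then one or more of any character; then zero or more of a character in [0-4], then 1 to 3 of a character in [i-k] (lazy) (captured).
Lazy quantifiers expand one character at a time until the remainder of the pattern can match.
Walking the string: at [0:20] match '7jr8g3rrrsqqod-1i0ii', groups = ('7jr', '8g3rrrs', 'i').
`findall` packs the 3 group values into a tuple for every match.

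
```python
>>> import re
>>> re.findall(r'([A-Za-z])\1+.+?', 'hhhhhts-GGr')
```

['h', 'G']

`\1` has to match the exact text group 1 already captured.
Walking the string: at [0:6] match 'hhhhht', group 1 = 'h'; at [8:11] match 'GGr', group 1 = 'G'.
With a single group, `findall` returns only what that group captured — 2 items.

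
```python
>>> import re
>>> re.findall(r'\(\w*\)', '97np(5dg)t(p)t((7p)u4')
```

['(5dg)', '(p)', '(7p)']

`findall` yields the raw match text (3 of them) because the pattern has no groups.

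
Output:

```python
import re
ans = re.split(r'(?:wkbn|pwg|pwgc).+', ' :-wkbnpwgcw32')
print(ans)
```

[' :-', '']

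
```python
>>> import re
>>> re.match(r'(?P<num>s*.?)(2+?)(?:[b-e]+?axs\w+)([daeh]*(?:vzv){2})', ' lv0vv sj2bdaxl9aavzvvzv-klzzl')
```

None

`re.match` won't scan ahead — the pattern has to work from the very first character.
Here position 0 doesn't satisfy it, so the call returns None.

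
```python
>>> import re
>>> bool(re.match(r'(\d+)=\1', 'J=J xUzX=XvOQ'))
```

False

`\1` has to match the exact text group 1 already captured.
`re.match` won't scan ahead — the pattern has to work from the very first character.
Here position 0 doesn't satisfy it, so the call returns None, and `bool(None)` is False.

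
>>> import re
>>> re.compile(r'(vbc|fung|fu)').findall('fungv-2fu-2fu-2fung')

['fung', 'fu', 'fu', 'fung']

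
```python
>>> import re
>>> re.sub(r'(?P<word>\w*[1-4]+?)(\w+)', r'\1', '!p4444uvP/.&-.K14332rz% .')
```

Each match is replaced using the text its own group 1 captured.

'!p4444/.&-.K14332% .'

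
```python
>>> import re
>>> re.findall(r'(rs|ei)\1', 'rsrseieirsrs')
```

`\1` is not a pattern — it's the concrete string captured by group 1, re-applied verbatim.
Scanning left to right: at [0:4] match 'rsrs', group 1 = 'rs'; at [4:8] match 'eiei', group 1 = 'ei'; at [8:12] match 'rsrs', group 1 = 'rs'.
With a single group, `findall` returns only what that group captured — 3 items.

['rs', 'ei', 'rs']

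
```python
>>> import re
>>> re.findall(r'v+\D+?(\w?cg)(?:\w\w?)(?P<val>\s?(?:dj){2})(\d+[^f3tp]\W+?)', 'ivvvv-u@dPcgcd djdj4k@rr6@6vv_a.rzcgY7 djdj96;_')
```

Lazy quantifiers expand one character at a time until the remainder of the pattern can match.
With 3 capturing groups, `findall` returns a 3-tuple per match.

[('Pcg', ' djdj', '4k@'), ('zcg', ' djdj', '96;')]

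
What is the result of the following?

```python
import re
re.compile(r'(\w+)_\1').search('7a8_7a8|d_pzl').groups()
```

('7a8',)

`\1` is not a pattern — it's the concrete string captured by group 1, re-applied verbatim.
`re.search` scans for the first position where the pattern succeeds.
The match spans [0:7] → '7a8_7a8'.
Captured: group 1 = '7a8'.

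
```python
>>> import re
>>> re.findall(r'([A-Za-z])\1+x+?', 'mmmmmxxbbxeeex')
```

['m', 'b', 'e']

`\1` is not a pattern — it's the concrete string captured by group 1, re-applied verbatim.
Matches: at [0:6] match 'mmmmmx', group 1 = 'm'; at [7:10] match 'bbx', group 1 = 'b'; at [10:14] match 'eeex', group 1 = 'e'.
With a single group, `findall` returns only what that group captured — 3 items.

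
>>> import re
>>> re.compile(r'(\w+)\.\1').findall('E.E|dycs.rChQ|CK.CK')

['E', 'CK']

`\1` has to match the exact text group 1 already captured.
Matches: at [0:3] match 'E.E', group 1 = 'E'; at [14:19] match 'CK.CK', group 1 = 'CK'.
`findall` collects group 1 from each match (2 total).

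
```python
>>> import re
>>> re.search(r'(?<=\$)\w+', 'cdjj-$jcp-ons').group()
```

The positive lookaround only admits positions where the adjacent text matches; those characters stay outside the span.
Unlike `match`, `search` isn't anchored — it looks for the pattern anywhere in the string.
The match spans [6:9] → 'jcp'.

'jcp'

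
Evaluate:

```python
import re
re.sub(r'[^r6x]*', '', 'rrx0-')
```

Pattern: zero or more of any character except [r6x].
Matches: at [0:0] → ''; at [1:1] → ''; at [2:2] → ''; at [3:5] → '0-'; at [5:5] → ''.
`sub` substitutes '' at each match site.

'rrx'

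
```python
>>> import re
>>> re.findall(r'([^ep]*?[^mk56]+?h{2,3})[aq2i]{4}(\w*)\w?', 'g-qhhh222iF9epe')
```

[('g-qhhh', 'F9epe')]

With 2 capturing groups, `findall` returns a 2-tuple per match.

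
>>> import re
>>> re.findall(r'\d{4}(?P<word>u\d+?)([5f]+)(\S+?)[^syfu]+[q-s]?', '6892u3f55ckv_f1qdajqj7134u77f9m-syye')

[('u3', 'f55', 'c'), ('u77', 'f', '9')]

The pattern matches exactly 4 of a digit; then the literal 'u', then one or more of a digit (lazy) (captured as 'word'); then one or more of one of [5f] (captured); then one or more of a non-whitespace character (lazy) (captured); then one or more of any character except [syfu], then optionally a character in [q-s].
Walking the string: at [0:13] match '6892u3f55ckv_', groups = ('u3', 'f55', 'c'); at [21:33] match '7134u77f9m-s', groups = ('u77', 'f', '9').
`findall` packs the 3 group values into a tuple for every match.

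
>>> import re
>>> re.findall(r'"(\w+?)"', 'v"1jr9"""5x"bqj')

['1jr9', '5x']

Walking the string: at [1:7] match '"1jr9"', group 1 = '1jr9'; at [8:12] match '"5x"', group 1 = '5x'.
Because there's exactly one group, `findall` drops the full match and keeps group 1 from each hit.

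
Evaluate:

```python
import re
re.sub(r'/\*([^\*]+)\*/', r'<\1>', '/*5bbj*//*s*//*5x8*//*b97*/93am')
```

'<5bbj><s><5x8><b97>93am'

Matches: at [0:8] → '/*5bbj*/'; at [8:13] → '/*s*/'; at [13:20] → '/*5x8*/'; at [20:27] → '/*b97*/'.
Each match is replaced using the text its own group 1 captured.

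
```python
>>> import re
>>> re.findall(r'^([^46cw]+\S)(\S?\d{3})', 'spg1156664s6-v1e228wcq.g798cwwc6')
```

Multiple groups make `findall` return tuples — one 2-tuple for the one match.

[('spg1156', '664')]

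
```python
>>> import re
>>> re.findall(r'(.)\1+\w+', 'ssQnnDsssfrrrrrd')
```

`\1` has to match the exact text group 1 already captured.
Matches: at [0:16] match 'ssQnnDsssfrrrrrd', group 1 = 's'.
`findall` collects group 1 from the one match (1 total).

['s']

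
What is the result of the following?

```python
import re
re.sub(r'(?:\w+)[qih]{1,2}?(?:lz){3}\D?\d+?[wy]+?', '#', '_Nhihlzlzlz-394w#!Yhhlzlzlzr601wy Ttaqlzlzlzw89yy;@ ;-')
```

'##!#y #y;@ ;-'

Pattern: one or more of a word character (non-capturing group); then 1 to 2 of one of [qih] (lazy), then the literal 'lz' repeated 3 times, then optionally a non-digit; then one or more of a digit (lazy), then one or more of one of [wy] (lazy).
With the lazy modifier that quantifier settles for the fewest repetitions that let the rest of the pattern succeed (the atoms after it are unaffected and can still be greedy).
Matches: at [0:16] → '_Nhihlzlzlz-394w'; at [18:32] → 'Yhhlzlzlzr601w'; at [34:48] → 'Ttaqlzlzlzw89y'.
Every occurrence is swapped for '#'.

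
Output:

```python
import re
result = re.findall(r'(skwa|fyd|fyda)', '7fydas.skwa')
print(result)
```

`|` is ordered: at each position the engine commits to the first alternative that works.
Because there's exactly one group, `findall` drops the full match and keeps group 1 from each hit.

['fyd', 'skwa']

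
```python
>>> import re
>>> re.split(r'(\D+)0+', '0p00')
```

['0', 'p', '']

The pattern matches one or more of a non-digit (captured); then one or more of a literal '0'.
Matches to split on: at [1:4] → 'p00'.
The group in the pattern means `split` returns the separators' captures alongside the pieces.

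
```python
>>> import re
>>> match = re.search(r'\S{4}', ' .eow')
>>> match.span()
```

The pattern matches exactly 4 of a non-whitespace character.
`search` walks the string left to right and returns the first match it finds.
The match spans [1:5] → '.eow'.

(1, 5)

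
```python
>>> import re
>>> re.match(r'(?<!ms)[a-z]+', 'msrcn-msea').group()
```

`re.match` won't scan ahead — the pattern has to work from the very first character.
The match spans [0:5] → 'msrcn'.

'msrcn'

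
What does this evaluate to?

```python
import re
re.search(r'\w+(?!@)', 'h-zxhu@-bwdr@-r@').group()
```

The negative lookaround is zero-width — it rules out positions where the adjacent text would match, without consuming anything.
The match spans [0:1] → 'h'.

'h'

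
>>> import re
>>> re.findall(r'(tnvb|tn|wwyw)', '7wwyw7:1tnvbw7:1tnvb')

Branches in `(...|...)` are attempted left-to-right; the first branch that allows the whole pattern to succeed is taken.
Walking the string: at [1:5] match 'wwyw', group 1 = 'wwyw'; at [8:12] match 'tnvb', group 1 = 'tnvb'; at [16:20] match 'tnvb', group 1 = 'tnvb'.
Because there's exactly one group, `findall` drops the full match and keeps group 1 from each hit.

['wwyw', 'tnvb', 'tnvb']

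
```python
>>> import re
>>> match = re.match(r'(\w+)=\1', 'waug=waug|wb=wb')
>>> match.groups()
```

('waug',)

The backreference `\1` re-matches whatever the first group consumed, character for character.
`re.match` only tries the pattern at the start of the string.
The match spans [0:9] → 'waug=waug'.
Captured: group 1 = 'waug'.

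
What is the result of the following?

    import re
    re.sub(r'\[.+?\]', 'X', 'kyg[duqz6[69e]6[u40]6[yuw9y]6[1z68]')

'kygX6X6X6X'

`sub` substitutes 'X' at each match site.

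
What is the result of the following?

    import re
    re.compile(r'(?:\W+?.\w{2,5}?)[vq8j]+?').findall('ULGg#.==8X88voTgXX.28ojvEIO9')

['#.==8X8', '.28oj']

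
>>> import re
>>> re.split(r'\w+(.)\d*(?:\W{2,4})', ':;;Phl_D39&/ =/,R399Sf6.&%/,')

Pattern: one or more of a word character; then any character (captured); then zero or more of a digit; then 2 to 4 of a non-word character (non-capturing group).
Matches to split on: at [3:15] → 'Phl_D39&/ =/'; at [16:28] → 'R399Sf6.&%/,'.
With a capturing group present, the delimiter's captured portion is kept in the result list.

[':;;', '&', ',', '.', '']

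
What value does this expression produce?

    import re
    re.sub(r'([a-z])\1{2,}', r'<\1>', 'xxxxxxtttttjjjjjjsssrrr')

The backreference `\1` re-matches whatever the first group consumed, character for character.
The replacement refers to a captured group, so each match is rewritten using its own captured text.

'<x><t><j><s><r>'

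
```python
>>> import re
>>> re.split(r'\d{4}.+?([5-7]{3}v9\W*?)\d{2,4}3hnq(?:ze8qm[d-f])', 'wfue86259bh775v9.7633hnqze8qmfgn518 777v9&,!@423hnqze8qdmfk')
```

['wfue', '775v9.', 'gn518 777v9&,!@423hnqze8qdmfk']

This matches exactly 4 of a digit; then one or more of any character (lazy); then exactly 3 of a character in [5-7], then the literal 'v9', then zero or more of a non-word character (lazy) (captured); then 2 to 4 of a digit, then the literal '3', then the literal 'hnq'; then the literal 'ze8', then the literal 'qm', then a character in [d-f] (non-capturing group).
`re.split` interleaves the captured-group text with the surrounding fragments.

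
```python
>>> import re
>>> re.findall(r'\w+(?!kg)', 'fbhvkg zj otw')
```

['fbhvkg', 'zj', 'otw']

The negative lookaround is zero-width — it rules out positions where the adjacent text would match, without consuming anything.
No capturing groups, so `findall` returns the 3 full match strings.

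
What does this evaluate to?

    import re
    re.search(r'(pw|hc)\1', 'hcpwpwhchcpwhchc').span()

(2, 6)

`\1` is not a pattern — it's the concrete string captured by group 1, re-applied verbatim.
The match spans [2:6] → 'pwpw'.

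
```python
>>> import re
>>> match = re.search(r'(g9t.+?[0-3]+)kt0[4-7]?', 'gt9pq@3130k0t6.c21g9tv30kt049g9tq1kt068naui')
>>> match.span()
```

The pattern matches the literal 'g9t', then one or more of any character (lazy), then one or more of a character in [0-3] (captured); then the literal 'kt0', then optionally a character in [4-7].
Because the quantifier is non-greedy, it stops expanding at the earliest point where the rest of the pattern can succeed.
`re.search` scans for the first position where the pattern succeeds.
The match spans [18:28] → 'g9tv30kt04'.
Captured: group 1 = 'g9tv30'.

(18, 28)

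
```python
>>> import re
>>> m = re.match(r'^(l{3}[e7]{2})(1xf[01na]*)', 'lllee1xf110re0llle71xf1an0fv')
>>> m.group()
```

Pattern: anchored at the start of the string; then exactly 3 of the literal 'l', then exactly 2 of one of [e7] (captured); then the literal '1xf', then zero or more of one of [01na] (captured).
With `match`, the pattern is implicitly anchored at the beginning.
The match spans [0:11] → 'lllee1xf110'.
Captured: group 1 = 'lllee', group 2 = '1xf110'.

'lllee1xf110'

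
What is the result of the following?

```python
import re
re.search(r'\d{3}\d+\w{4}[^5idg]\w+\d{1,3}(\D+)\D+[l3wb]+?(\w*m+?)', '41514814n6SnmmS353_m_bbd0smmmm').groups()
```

('_m_', 'd0smmmm')

Pattern: exactly 3 of a digit, then one or more of a digit, then exactly 4 of a word character; then any character except [5idg], then one or more of a word character, then 1 to 3 of a digit; then one or more of a non-digit (captured); then one or more of a non-digit; then one or more of one of [l3wb] (lazy); then zero or more of a word character, then one or more of the literal 'm' (lazy) (captured).
`re.search` scans for the first position where the pattern succeeds.
The match spans [0:30] → '41514814n6SnmmS353_m_bbd0smmmm'.
Captured: group 1 = '_m_', group 2 = 'd0smmmm'.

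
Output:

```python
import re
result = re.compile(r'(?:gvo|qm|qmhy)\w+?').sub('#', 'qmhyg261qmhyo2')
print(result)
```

#yg261#yo2

Branches in `(...|...)` are attempted left-to-right; the first branch that allows the whole pattern to succeed is taken.
Matches: at [0:3] → 'qmh'; at [8:11] → 'qmh'.
Every occurrence is swapped for '#'.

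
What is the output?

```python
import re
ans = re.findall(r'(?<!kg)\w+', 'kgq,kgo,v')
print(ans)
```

`(?!…)`/`(?<!…)` only lets a position through if the neighbouring text does NOT match; no characters are consumed.
Scanning left to right: at [0:3] → 'kgq'; at [4:7] → 'kgo'; at [8:9] → 'v'.
`findall` yields the raw match text (3 of them) because the pattern has no groups.

['kgq', 'kgo', 'v']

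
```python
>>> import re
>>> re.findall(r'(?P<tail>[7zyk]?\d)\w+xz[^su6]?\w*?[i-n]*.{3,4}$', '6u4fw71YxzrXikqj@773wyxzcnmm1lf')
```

['77']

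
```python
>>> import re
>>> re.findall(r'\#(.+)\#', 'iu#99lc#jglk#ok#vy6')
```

['99lc#jglk#ok']

`findall` collects group 1 from the one match (1 total).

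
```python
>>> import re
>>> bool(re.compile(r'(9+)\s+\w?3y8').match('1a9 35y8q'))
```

`re.match` won't scan ahead — the pattern has to work from the very first character.
Here position 0 doesn't satisfy it, so the call returns None, and `bool(None)` is False.

False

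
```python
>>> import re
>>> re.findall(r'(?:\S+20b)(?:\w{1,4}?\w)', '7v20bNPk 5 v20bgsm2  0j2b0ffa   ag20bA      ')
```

The pattern matches one or more of a non-whitespace character, then the literal '20b' (non-capturing group); then 1 to 4 of a word character (lazy), then a word character (non-capturing group).
Scanning left to right: at [0:7] → '7v20bNP'; at [11:17] → 'v20bgs'.
No capturing groups, so `findall` returns the 2 full match strings.

['7v20bNP', 'v20bgs']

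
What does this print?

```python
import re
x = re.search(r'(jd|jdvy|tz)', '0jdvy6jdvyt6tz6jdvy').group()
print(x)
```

Alternation isn't longest-match — the leftmost alternative that fits at this position is chosen.
`re.search` scans for the first position where the pattern succeeds.
The match spans [1:3] → 'jd'.
Captured: group 1 = 'jd'.

jd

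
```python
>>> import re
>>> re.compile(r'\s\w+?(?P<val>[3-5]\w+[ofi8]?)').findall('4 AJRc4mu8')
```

One capturing group, so `findall` returns just the captured substring from the one match — 1 in all.

['4mu8']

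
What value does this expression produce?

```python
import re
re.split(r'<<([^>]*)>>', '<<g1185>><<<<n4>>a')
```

Matches to split on: at [0:9] → '<<g1185>>'; at [9:17] → '<<<<n4>>'.
Because the pattern has a capturing group, `split` also inserts each captured text between the pieces.

['', 'g1185', '', '<<n4', 'a']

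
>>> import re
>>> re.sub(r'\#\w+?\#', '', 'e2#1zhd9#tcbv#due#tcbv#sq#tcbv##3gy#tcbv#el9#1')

Matches: at [2:9] → '#1zhd9#'; at [13:18] → '#due#'; at [22:26] → '#sq#'; at [31:36] → '#3gy#'; at [40:45] → '#el9#'.
Each match is replaced by ''.

'e2tcbvtcbvtcbv#tcbv1'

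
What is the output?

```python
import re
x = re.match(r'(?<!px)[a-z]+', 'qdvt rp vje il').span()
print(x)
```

(0, 4)

Because the assertion is negative and zero-width, positions next to the forbidden text are skipped.
`match` is anchored at position 0; if the pattern doesn't fit there, it returns None.
The match spans [0:4] → 'qdvt'.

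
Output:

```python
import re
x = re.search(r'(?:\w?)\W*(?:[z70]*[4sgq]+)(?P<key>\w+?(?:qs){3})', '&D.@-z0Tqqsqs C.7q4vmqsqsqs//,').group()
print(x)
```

C.7q4vmqsqsqs

This matches optionally a word character (non-capturing group); then zero or more of a non-word character; then zero or more of one of [z70], then one or more of one of [4sgq] (non-capturing group); then one or more of a word character (lazy), then the literal 'qs' repeated 3 times (captured as 'key').
The match spans [14:27] → 'C.7q4vmqsqsqs'.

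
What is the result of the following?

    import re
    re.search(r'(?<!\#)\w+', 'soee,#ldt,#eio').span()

(0, 4)

The negative lookaround is zero-width — it rules out positions where the adjacent text would match, without consuming anything.
The match spans [0:4] → 'soee'.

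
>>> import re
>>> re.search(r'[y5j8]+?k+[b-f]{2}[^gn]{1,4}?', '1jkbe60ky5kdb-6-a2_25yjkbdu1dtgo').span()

A non-greedy quantifier consumes as few characters as it can — just enough that the remainder of the pattern still matches from where it stops; whatever follows it matches normally.
The match spans [1:6] → 'jkbe6'.

(1, 6)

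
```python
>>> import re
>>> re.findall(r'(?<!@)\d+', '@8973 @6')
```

['973']

A negative assertion filters positions out without eating any characters.
`findall` yields the raw match text (1 of them) because the pattern has no groups.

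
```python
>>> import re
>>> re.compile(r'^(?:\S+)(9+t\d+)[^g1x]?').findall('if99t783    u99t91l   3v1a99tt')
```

['9t783']

This matches anchored at the start of the string; then one or more of a non-whitespace character (non-capturing group); then one or more of the literal '9', then the literal 't', then one or more of a digit (captured); then optionally any character except [g1x].
Scanning left to right: at [0:9] match 'if99t783 ', group 1 = '9t783'.
One capturing group, so `findall` returns just the captured substring from the one match — 1 in all.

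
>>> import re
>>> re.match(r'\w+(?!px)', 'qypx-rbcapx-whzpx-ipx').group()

`(?!…)`/`(?<!…)` only lets a position through if the neighbouring text does NOT match; no characters are consumed.
With `match`, the pattern is implicitly anchored at the beginning.
The match spans [0:4] → 'qypx'.

'qypx'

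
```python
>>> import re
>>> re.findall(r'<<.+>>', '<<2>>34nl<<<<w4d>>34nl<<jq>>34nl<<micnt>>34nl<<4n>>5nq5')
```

['<<2>>34nl<<<<w4d>>34nl<<jq>>34nl<<micnt>>34nl<<4n>>']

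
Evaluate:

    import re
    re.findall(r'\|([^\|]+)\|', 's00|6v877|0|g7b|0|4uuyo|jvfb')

['6v877', 'g7b', '4uuyo']

Walking the string: at [3:10] match '|6v877|', group 1 = '6v877'; at [11:16] match '|g7b|', group 1 = 'g7b'; at [17:24] match '|4uuyo|', group 1 = '4uuyo'.
Because there's exactly one group, `findall` drops the full match and keeps group 1 from each hit.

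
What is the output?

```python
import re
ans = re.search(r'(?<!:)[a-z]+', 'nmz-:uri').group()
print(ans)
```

The negative lookahead/lookbehind blocks any match where the forbidden context is present.
Unlike `match`, `search` isn't anchored — it looks for the pattern anywhere in the string.
The match spans [0:3] → 'nmz'.

nmz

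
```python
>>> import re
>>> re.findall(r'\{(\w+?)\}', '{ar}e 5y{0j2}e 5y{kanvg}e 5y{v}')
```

['ar', '0j2', 'kanvg', 'v']

Walking the string: at [0:4] match '{ar}', group 1 = 'ar'; at [8:13] match '{0j2}', group 1 = '0j2'; at [17:24] match '{kanvg}', group 1 = 'kanvg'; at [28:31] match '{v}', group 1 = 'v'.
Because there's exactly one group, `findall` drops the full match and keeps group 1 from each hit.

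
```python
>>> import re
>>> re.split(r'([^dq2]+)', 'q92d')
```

['q', '9', '2d']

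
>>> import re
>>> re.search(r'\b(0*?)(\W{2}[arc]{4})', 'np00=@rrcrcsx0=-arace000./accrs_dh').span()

(4, 10)

The pattern matches a word boundary (`\b`, zero-width); then zero or more of a literal '0' (lazy) (captured); then exactly 2 of a non-word character, then exactly 4 of one of [arc] (captured).
`re.search` scans for the first position where the pattern succeeds.
The match spans [4:10] → '=@rrcr'.
Captured: group 1 = '', group 2 = '=@rrcr'.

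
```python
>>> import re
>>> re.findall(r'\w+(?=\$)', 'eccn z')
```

Lookahead/lookbehind check context without consuming it, so the matched span excludes the asserted characters.
Since nothing is captured, `findall` lists the 0 matched substrings directly.
Nothing in the string satisfies the pattern, so the list is empty.

[]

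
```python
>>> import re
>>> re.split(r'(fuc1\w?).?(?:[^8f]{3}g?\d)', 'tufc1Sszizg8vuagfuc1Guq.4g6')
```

['tufc1Sszizg8vuag', 'fuc1G', '']

This matches the literal 'fu', then the literal 'c1', then optionally a word character (captured); then optionally any character; then exactly 3 of any character except [8f], then optionally the literal 'g', then a digit (non-capturing group).
Matches to split on: at [16:27] → 'fuc1Guq.4g6'.
Because the pattern has a capturing group, `split` also inserts each captured text between the pieces.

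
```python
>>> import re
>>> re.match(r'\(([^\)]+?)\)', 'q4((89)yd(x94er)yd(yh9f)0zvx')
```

None

`re.match` won't scan ahead — the pattern has to work from the very first character.
Here the pattern fails at index 0, so the call returns None.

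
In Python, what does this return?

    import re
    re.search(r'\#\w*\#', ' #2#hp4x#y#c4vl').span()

The match spans [1:4] → '#2#'.

(1, 4)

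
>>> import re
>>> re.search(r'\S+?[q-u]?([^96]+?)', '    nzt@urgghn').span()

(4, 6)

This matches one or more of a non-whitespace character (lazy), then optionally a character in [q-u]; then one or more of any character except [96] (lazy) (captured).
Because the quantifier is non-greedy, it stops expanding at the earliest point where the rest of the pattern can succeed.
`search` walks the string left to right and returns the first match it finds.
The match spans [4:6] → 'nz'.
Captured: group 1 = 'z'.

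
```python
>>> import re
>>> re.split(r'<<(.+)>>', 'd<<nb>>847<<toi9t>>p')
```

['d', 'nb>>847<<toi9t', 'p']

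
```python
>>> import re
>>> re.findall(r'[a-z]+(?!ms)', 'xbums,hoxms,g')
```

['xbums', 'hoxms', 'g']

A negative assertion filters positions out without eating any characters.
No capturing groups, so `findall` returns the 3 full match strings.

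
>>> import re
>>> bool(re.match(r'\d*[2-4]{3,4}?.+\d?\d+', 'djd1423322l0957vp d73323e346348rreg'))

`re.match` won't scan ahead — the pattern has to work from the very first character.
Here the pattern fails at index 0, so the call returns None, and `bool(None)` is False.

False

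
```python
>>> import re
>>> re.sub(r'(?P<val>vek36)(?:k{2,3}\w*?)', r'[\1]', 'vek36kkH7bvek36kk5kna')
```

The pattern matches the literal 've', then the literal 'k36' (captured as 'val'); then 2 to 3 of the literal 'k', then zero or more of a word character (lazy) (non-capturing group).
With the lazy modifier that quantifier settles for the fewest repetitions that let the rest of the pattern succeed (the atoms after it are unaffected and can still be greedy).
Matches: at [0:7] → 'vek36kk'; at [10:17] → 'vek36kk'.
Each match is replaced using the text its own group 1 captured.

'[vek36]H7b[vek36]5kna'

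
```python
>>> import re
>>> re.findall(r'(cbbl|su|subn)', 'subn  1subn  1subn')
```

Alternation isn't longest-match — the leftmost alternative that fits at this position is chosen.
Because there's exactly one group, `findall` drops the full match and keeps group 1 from each hit.

['su', 'su', 'su']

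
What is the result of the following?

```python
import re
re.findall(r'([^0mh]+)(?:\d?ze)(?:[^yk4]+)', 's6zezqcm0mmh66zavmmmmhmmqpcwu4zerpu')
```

The pattern matches one or more of any character except [0mh] (captured); then optionally a digit, then the literal 'ze' (non-capturing group); then one or more of any character except [yk4] (non-capturing group).
With a single group, `findall` returns only what that group captured — 2 items.

['s6', '4']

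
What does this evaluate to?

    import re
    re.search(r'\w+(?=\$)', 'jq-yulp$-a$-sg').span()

Lookahead/lookbehind check context without consuming it, so the matched span excludes the asserted characters.
`re.search` tries every starting position until one works.
The match spans [3:7] → 'yulp'.

(3, 7)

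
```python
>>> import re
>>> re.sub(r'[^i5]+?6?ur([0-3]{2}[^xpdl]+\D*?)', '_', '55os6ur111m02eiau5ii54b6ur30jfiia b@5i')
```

'55_'

The pattern matches one or more of any character except [i5] (lazy); then optionally the literal '6', then the literal 'ur'; then exactly 2 of a character in [0-3], then one or more of any character except [xpdl], then zero or more of a non-digit (lazy) (captured).
`sub` substitutes '_' at each match site.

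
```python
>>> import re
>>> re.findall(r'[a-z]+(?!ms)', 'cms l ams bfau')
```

The negative lookahead/lookbehind blocks any match where the forbidden context is present.
No capturing groups, so `findall` returns the 4 full match strings.

['cms', 'l', 'ams', 'bfau']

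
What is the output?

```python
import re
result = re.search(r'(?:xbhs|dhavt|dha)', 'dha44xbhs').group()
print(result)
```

dha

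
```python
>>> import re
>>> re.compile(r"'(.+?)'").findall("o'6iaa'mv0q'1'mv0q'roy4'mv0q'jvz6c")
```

With the lazy modifier that quantifier settles for the fewest repetitions that let the rest of the pattern succeed (the atoms after it are unaffected and can still be greedy).
With a single group, `findall` returns only what that group captured — 3 items.

['6iaa', '1', 'roy4']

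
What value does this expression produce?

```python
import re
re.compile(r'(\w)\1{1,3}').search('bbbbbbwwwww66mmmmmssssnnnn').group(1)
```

'b'

The match spans [0:4] → 'bbbb'.
Captured: group 1 = 'b'.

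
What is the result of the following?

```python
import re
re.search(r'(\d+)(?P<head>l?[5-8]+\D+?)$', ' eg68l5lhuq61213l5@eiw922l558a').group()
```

'922l558a'

The match spans [22:30] → '922l558a'.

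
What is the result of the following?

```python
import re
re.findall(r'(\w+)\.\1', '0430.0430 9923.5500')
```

['0430']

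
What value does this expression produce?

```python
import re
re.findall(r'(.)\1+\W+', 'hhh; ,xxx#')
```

['h', 'x']

`\1` is not a pattern — it's the concrete string captured by group 1, re-applied verbatim.
With a single group, `findall` returns only what that group captured — 2 items.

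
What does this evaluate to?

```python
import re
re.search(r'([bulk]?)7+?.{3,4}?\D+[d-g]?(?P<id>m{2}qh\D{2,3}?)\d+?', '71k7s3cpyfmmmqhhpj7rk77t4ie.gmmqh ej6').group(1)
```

Pattern: optionally one of [bulk] (captured); then one or more of the literal '7' (lazy), then 3 to 4 of any character (lazy), then one or more of a non-digit; then optionally a character in [d-g]; then exactly 2 of a literal 'm', then the literal 'qh', then 2 to 3 of a non-digit (lazy) (captured as 'id'); then one or more of a digit (lazy).
Unlike `match`, `search` isn't anchored — it looks for the pattern anywhere in the string.
The match spans [2:19] → 'k7s3cpyfmmmqhhpj7'.
Captured: group 1 = 'k', group 2 = 'mmqhhpj'.

'k'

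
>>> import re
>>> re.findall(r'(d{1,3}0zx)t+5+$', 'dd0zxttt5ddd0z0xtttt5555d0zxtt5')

['d0zx']

One capturing group, so `findall` returns just the captured substring from the one match — 1 in all.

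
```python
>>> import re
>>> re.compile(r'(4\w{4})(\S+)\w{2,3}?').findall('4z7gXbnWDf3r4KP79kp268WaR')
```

[('4z7gX', 'bnWDf3r4KP79kp268W')]

Pattern: the literal '4', then exactly 4 of a word character (captured); then one or more of a non-whitespace character (captured); then 2 to 3 of a word character (lazy).
With 2 capturing groups, `findall` returns a 2-tuple per match.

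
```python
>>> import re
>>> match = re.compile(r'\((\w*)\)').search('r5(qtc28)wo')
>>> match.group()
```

Unlike `match`, `search` isn't anchored — it looks for the pattern anywhere in the string.
The match spans [2:9] → '(qtc28)'.
Captured: group 1 = 'qtc28'.

'(qtc28)'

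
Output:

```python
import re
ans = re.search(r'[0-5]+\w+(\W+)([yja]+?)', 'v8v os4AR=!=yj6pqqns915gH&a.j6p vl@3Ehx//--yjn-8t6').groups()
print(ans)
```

This matches one or more of a character in [0-5]; then one or more of a word character; then one or more of a non-word character (captured); then one or more of one of [yja] (lazy) (captured).
Lazy quantifiers expand one character at a time until the remainder of the pattern can match.
`re.search` tries every starting position until one works.
The match spans [6:13] → '4AR=!=y'.
Captured: group 1 = '=!=', group 2 = 'y'.

('=!=', 'y')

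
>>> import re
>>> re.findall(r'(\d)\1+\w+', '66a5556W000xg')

['6']

After group 1 captures some text, `\1` only succeeds where that same text appears again.
With a single group, `findall` returns only what that group captured — 1 item.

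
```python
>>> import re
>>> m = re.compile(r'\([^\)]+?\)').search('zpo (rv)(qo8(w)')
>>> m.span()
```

`re.search` tries every starting position until one works.
The match spans [4:8] → '(rv)'.

(4, 8)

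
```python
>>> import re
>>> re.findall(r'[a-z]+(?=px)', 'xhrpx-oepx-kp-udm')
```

Because the assertion is zero-width, the text it checks is not consumed and won't appear in the result.
Scanning left to right: at [0:3] → 'xhr'; at [6:8] → 'oe'.
No capturing groups, so `findall` returns the 2 full match strings.

['xhr', 'oe']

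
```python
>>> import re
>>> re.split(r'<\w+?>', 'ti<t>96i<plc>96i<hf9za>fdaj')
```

['ti', '96i', '96i', 'fdaj']

Matches to split on: at [2:5] → '<t>'; at [8:13] → '<plc>'; at [16:23] → '<hf9za>'.
Each match becomes a cut point; 4 segments remain.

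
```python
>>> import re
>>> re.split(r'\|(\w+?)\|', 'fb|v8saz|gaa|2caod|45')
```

['fb', 'v8saz', 'gaa', '2caod', '45']

The group in the pattern means `split` returns the separators' captures alongside the pieces.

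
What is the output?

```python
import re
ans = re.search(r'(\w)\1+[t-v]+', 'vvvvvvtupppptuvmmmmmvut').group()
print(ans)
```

vvvvvvtu

`\1` has to match the exact text group 1 already captured.
Unlike `match`, `search` isn't anchored — it looks for the pattern anywhere in the string.
The match spans [0:8] → 'vvvvvvtu'.
Captured: group 1 = 'v'.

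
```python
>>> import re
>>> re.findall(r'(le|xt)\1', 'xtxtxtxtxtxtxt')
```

`\1` has to match the exact text group 1 already captured.
Walking the string: at [0:4] match 'xtxt', group 1 = 'xt'; at [4:8] match 'xtxt', group 1 = 'xt'; at [8:12] match 'xtxt', group 1 = 'xt'.
Because there's exactly one group, `findall` drops the full match and keeps group 1 from each hit.

['xt', 'xt', 'xt']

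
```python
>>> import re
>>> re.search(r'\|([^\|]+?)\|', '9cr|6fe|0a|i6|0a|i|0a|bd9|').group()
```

`search` walks the string left to right and returns the first match it finds.
The match spans [3:8] → '|6fe|'.
Captured: group 1 = '6fe'.

'|6fe|'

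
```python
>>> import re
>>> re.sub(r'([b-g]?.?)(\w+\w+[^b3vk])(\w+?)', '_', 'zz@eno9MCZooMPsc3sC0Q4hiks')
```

'__s'

The `?` after the quantifier makes it lazy — it takes as little as possible before letting the rest of the pattern try.
Every occurrence is swapped for '_'.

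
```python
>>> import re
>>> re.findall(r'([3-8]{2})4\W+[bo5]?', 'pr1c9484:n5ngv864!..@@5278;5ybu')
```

Pattern: exactly 2 of a character in [3-8] (captured); then the literal '4', then one or more of a non-word character, then optionally one of [bo5].
`findall` collects group 1 from each match (2 total).

['48', '86']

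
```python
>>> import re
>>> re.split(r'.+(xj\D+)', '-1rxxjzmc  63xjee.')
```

['', 'xjee.', '']

Pattern: one or more of any character; then the literal 'xj', then one or more of a non-digit (captured).
With a capturing group present, the delimiter's captured portion is kept in the result list.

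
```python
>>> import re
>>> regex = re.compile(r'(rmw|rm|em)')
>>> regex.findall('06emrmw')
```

['em', 'rmw']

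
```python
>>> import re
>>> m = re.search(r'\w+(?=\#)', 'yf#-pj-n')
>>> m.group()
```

Lookahead/lookbehind check context without consuming it, so the matched span excludes the asserted characters.
`re.search` tries every starting position until one works.
The match spans [0:2] → 'yf'.

'yf'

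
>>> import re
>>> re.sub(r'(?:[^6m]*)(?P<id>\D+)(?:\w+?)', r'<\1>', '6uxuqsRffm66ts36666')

With the lazy modifier that quantifier settles for the fewest repetitions that let the rest of the pattern succeed (the atoms after it are unaffected and can still be greedy).
`\1` in the replacement pulls in group 1's text for each match.

'6<m>6<s>6666'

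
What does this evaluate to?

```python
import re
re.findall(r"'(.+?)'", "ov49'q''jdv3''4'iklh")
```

['q', 'jdv3', '4']

A non-greedy quantifier consumes as few characters as it can — just enough that the remainder of the pattern still matches from where it stops; whatever follows it matches normally.
Walking the string: at [4:7] match "'q'", group 1 = 'q'; at [7:13] match "'jdv3'", group 1 = 'jdv3'; at [13:16] match "'4'", group 1 = '4'.
Because there's exactly one group, `findall` drops the full match and keeps group 1 from each hit.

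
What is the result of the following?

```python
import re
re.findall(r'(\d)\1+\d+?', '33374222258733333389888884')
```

A backreference is literal: `\1` must see the identical characters the first group matched.
Scanning left to right: at [0:4] match '3337', group 1 = '3'; at [5:10] match '22225', group 1 = '2'; at [12:19] match '3333338', group 1 = '3'; at [20:26] match '888884', group 1 = '8'.
Because there's exactly one group, `findall` drops the full match and keeps group 1 from each hit.

['3', '2', '3', '8']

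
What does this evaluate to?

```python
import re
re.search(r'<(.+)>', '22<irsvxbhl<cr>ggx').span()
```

The match spans [2:15] → '<irsvxbhl<cr>'.

(2, 15)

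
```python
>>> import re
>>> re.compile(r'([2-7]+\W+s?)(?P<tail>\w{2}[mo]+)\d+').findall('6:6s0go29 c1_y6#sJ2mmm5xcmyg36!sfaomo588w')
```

[('6#s', 'J2mmm'), ('36!s', 'faomo')]

Multiple groups make `findall` return tuples — one 2-tuple for each match.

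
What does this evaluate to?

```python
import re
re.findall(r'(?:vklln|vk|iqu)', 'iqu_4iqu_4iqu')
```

['iqu', 'iqu', 'iqu']

Scanning left to right: at [0:3] → 'iqu'; at [5:8] → 'iqu'; at [10:13] → 'iqu'.
`findall` yields the raw match text (3 of them) because the pattern has no groups.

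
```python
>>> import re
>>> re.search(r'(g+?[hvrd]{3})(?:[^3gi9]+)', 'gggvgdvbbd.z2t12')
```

Here nothing in the string fits, so the call returns None.

None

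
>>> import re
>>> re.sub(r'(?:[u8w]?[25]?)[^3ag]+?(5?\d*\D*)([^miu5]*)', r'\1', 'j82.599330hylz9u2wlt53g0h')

This matches optionally one of [u8w], then optionally one of [25] (non-capturing group); then one or more of any character except [3ag] (lazy); then optionally a literal '5', then zero or more of a digit, then zero or more of a non-digit (captured); then zero or more of any character except [miu5] (captured).
Matches: at [0:4] → 'j82.'; at [4:15] → '599330hylz9'; at [15:20] → 'u2wlt'; at [20:25] → '53g0h'.
`\1` in the replacement pulls in group 1's text for each match.

'82.9330hylzlt3g'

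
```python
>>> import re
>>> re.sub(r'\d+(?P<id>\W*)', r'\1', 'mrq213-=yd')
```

The pattern matches one or more of a digit; then zero or more of a non-word character (captured as 'id').
Matches: at [3:8] → '213-='.
Each match is replaced using the text its own group 1 captured.

'mrq-=yd'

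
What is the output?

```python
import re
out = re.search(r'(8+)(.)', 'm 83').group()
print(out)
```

The pattern matches one or more of a literal '8' (captured); then any character (captured).
The match spans [2:4] → '83'.

83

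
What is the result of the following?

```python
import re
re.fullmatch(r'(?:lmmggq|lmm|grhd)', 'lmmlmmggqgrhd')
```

None

For `fullmatch`, every character of the input must be accounted for by the pattern.
Here there's no way to consume every character, so the call returns None.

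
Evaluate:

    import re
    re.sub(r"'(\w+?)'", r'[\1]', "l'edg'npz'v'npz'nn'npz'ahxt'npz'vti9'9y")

'l[edg]npz[v]npz[nn]npz[ahxt]npz[vti9]9y'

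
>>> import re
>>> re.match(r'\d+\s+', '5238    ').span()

(0, 8)

This matches one or more of a digit; then one or more of whitespace.
`re.match` won't scan ahead — the pattern has to work from the very first character.
The match spans [0:8] → '5238    '.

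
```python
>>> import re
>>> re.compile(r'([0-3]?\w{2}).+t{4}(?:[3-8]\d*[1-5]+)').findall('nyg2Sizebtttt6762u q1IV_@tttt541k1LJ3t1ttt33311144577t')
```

['ny']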